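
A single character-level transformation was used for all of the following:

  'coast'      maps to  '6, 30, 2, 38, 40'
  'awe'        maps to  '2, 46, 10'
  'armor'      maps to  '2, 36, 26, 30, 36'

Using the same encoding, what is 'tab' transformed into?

The formula is n = 2×(alphabet index, a=1).
On tab: t=20→40, a=1→2, b=2→4.

40, 2, 4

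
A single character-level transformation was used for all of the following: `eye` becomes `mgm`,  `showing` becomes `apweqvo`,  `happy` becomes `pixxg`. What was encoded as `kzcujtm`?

crumble

Every letter moves 8 places later in the alphabet, wrapping around z→a.
Undoing it on kzcujtm: k−8=c, z−8=r, c−8=u, u−8=m, j−8=b, t−8=l, m−8=e.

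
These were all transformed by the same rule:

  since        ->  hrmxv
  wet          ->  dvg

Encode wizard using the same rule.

Each pair mirrors across the alphabet (s↔h, i↔r, n↔m): positions sum to 25. Each letter is replaced by its mirror in the alphabet: a↔z, b↔y, c↔x, and so on (the Atbash cipher).
For wizard: w↔d, i↔r, z↔a, a↔z, r↔i, d↔w.

draziw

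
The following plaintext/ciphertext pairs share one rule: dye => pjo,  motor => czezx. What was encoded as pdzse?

Two steps: reverse the string, then apply a Caesar shift of +11.
Undoing it on pdzse: shift back: p−11=e, d−11=s, z−11=o, s−11=h, e−11=t → esoht; then reverse → those.

those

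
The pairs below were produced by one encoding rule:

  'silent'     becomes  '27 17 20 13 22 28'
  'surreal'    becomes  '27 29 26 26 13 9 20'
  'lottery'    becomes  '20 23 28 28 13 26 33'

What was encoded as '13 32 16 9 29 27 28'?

exhaust

s is letter #19 and maps to 27: an offset of 8. The number is (letter's place in the alphabet, a=1) + 8.
Undoing it on 13 32 16 9 29 27 28: 13→(13−8)÷1=5=e, 32→(32−8)÷1=24=x, 16→(16−8)÷1=8=h, 9→(9−8)÷1=1=a, 29→(29−8)÷1=21=u, 27→(27−8)÷1=19=s, 28→(28−8)÷1=20=t.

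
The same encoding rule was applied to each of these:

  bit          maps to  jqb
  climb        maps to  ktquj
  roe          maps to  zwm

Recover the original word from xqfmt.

pixel

Compare letters: b→j is +8, i→q is +8, t→b is +8 — a constant shift. This is a Caesar cipher with shift 8.
Decoding xqfmt: x−8=p, q−8=i, f−8=x, m−8=e, t−8=l.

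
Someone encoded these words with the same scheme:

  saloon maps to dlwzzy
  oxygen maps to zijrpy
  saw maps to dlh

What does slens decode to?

hatch

Compare letters: s→d is +11, a→l is +11, l→w is +11 — a constant shift. Every letter moves 11 places later in the alphabet, wrapping around z→a.
Undoing it on slens: s−11=h, l−11=a, e−11=t, n−11=c, s−11=h.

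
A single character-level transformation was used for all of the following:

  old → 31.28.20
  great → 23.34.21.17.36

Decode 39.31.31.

woo

o is letter #15 and maps to 31: an offset of 16. The number is (letter's place in the alphabet, a=1) + 16.
Undoing it on 39.31.31: 39→(39−16)÷1=23=w, 31→(31−16)÷1=15=o, 31→(31−16)÷1=15=o.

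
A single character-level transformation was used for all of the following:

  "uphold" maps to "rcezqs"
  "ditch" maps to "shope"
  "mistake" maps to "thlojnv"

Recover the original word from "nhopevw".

Each letter's alphabet position (a=0..z=25) is mapped through 3·x+9 mod 26 — an affine cipher.
Reversing it on nhopevw: n(13)→9·(13−9)≡10=k; h(7)→9·(7−9)≡8=i; o(14)→9·(14−9)≡19=t; p(15)→9·(15−9)≡2=c; e(4)→9·(4−9)≡7=h; v(21)→9·(21−9)≡4=e; w(22)→9·(22−9)≡13=n (all mod 26).

kitchen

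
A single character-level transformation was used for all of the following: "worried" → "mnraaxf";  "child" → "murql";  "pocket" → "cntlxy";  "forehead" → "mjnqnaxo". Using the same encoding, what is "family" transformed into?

hurvjo

The output letters match the input read backwards, each shifted +9: worried reversed is deirrow. The word is reversed, then every letter is shifted forward by 9.
For family: reverse → ylimaf; then shift: y+9=h, l+9=u, i+9=r, m+9=v, a+9=j, f+9=o.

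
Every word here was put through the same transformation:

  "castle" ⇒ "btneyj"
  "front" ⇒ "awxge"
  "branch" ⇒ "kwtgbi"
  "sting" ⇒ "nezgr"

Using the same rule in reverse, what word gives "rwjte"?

great

c(2)→b(1) and a(0)→t(19) fit y≡17x+19 (mod 26); the inverse of 17 mod 26 is 23. This is an affine cipher: with a=0,…,z=25, each position x becomes (17x+19) mod 26.
Reversing it on rwjte: r(17)→23·(17−19)≡6=g; w(22)→23·(22−19)≡17=r; j(9)→23·(9−19)≡4=e; t(19)→23·(19−19)≡0=a; e(4)→23·(4−19)≡19=t (all mod 26).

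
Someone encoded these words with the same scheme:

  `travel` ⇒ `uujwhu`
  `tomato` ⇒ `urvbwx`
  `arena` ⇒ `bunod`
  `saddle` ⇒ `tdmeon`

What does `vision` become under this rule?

wlbjrw

Shifts by position in travel: pos 0: t→u (+1), pos 1: r→u (+3), pos 2: a→j (+9), pos 3: v→w (+1), pos 4: e→h (+3), pos 5: l→u (+9) — repeating every 3. A repeating key of period 3 is used — shifts +1, +3, +9 over and over.
On vision: v+1=w, i+3=l, s+9=b, i+1=j, o+3=r, n+9=w.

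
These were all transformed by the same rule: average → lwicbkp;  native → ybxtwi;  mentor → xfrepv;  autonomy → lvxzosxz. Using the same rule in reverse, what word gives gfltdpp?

Shifts by position in average: pos 0: a→l (+11), pos 1: v→w (+1), pos 2: e→i (+4), pos 3: r→c (+11), pos 4: a→b (+1), pos 5: g→k (+4) — repeating every 3. It's a Vigenère-style cipher with numeric key [11,1,4]: position i shifts by key[i mod 3].
Decoding gfltdpp: g−11=v, f−1=e, l−4=h, t−11=i, d−1=c, p−4=l, p−11=e.

vehicle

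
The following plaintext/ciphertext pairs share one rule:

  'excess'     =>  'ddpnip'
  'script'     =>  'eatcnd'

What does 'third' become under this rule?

octse

The word is reversed, then every letter is shifted forward by 11.
Applying it to third: reverse → driht; then shift: d+11=o, r+11=c, i+11=t, h+11=s, t+11=e.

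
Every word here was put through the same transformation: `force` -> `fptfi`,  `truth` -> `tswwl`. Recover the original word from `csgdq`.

cream

The shift increases by 1 at each position, starting from +0: 0, 1, 2, ….
Decoding csgdq: c−0=c, s−1=r, g−2=e, d−3=a, q−4=m.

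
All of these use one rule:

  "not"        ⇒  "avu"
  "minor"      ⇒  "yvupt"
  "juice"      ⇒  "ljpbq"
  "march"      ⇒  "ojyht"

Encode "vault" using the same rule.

asbhc

The output letters match the input read backwards, each shifted +7: not reversed is ton. Read the word backwards and shift each letter +7.
Applying it to vault: reverse → tluav; then shift: t+7=a, l+7=s, u+7=b, a+7=h, v+7=c.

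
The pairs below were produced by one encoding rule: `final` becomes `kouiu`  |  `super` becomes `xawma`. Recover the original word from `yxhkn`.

trace

In final: f→k is +5, i→o is +6, n→u is +7, a→i is +8 — the shift increases by 1 each position. Each letter shifts forward by (position + 5), i.e. 5, 6, 7, … — the shift grows by one for each successive letter.
Reversing it on yxhkn: y−5=t, x−6=r, h−7=a, k−8=c, n−9=e.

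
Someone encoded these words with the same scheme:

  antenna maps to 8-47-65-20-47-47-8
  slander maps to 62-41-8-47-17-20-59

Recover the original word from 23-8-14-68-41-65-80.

Each letter becomes 3×(its alphabet position, a=1..z=26) + 5.
Decoding 23-8-14-68-41-65-80: 23→(23−5)÷3=6=f, 8→(8−5)÷3=1=a, 14→(14−5)÷3=3=c, 68→(68−5)÷3=21=u, 41→(41−5)÷3=12=l, 65→(65−5)÷3=20=t, 80→(80−5)÷3=25=y.

faculty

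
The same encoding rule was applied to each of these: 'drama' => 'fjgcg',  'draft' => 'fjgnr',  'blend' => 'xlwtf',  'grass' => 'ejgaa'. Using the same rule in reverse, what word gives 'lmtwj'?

liner

d(3)→f(5) and r(17)→j(9) fit y≡17x+6 (mod 26); the inverse of 17 mod 26 is 23. Each letter's alphabet position (a=0..z=25) is mapped through 17·x+6 mod 26 — an affine cipher.
Decoding lmtwj: l(11)→23·(11−6)≡11=l; m(12)→23·(12−6)≡8=i; t(19)→23·(19−6)≡13=n; w(22)→23·(22−6)≡4=e; j(9)→23·(9−6)≡17=r (all mod 26).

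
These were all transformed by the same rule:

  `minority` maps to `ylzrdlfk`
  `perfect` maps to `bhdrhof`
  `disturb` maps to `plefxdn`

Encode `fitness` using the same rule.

The shift depends on letter class: consonant m→y is +12, but vowel i→l is +3. Vowels shift forward by 3 and consonants shift forward by 12.
Applying it to fitness: f(cons)+12=r, i(vowel)+3=l, t(cons)+12=f, n(cons)+12=z, e(vowel)+3=h, s(cons)+12=e, s(cons)+12=e.

rlfzhee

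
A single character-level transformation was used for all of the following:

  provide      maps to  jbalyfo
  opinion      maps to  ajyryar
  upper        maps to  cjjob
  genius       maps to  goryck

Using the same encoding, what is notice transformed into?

p(15)→j(9) and r(17)→b(1) fit y≡9x+4 (mod 26); the inverse of 9 mod 26 is 3. This is an affine cipher: with a=0,…,z=25, each position x becomes (9x+4) mod 26.
On notice: n(13)→9·13+4≡17=r; o(14)→9·14+4≡0=a; t(19)→9·19+4≡19=t; i(8)→9·8+4≡24=y; c(2)→9·2+4≡22=w; e(4)→9·4+4≡14=o (all mod 26).

ratywo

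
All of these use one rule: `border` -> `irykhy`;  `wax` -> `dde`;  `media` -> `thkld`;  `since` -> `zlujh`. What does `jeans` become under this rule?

qhduz

The shift depends on letter class: consonant b→i is +7, but vowel o→r is +3. Two shifts are in play — +3 for a/e/i/o/u, +7 for every other letter.
On jeans: j(cons)+7=q, e(vowel)+3=h, a(vowel)+3=d, n(cons)+7=u, s(cons)+7=z.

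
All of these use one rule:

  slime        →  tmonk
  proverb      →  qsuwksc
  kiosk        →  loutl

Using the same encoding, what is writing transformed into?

xsouooh

The shift depends on letter class: consonant s→t is +1, but vowel i→o is +6. Two shifts are in play — +6 for a/e/i/o/u, +1 for every other letter.
On writing: w(cons)+1=x, r(cons)+1=s, i(vowel)+6=o, t(cons)+1=u, i(vowel)+6=o, n(cons)+1=o, g(cons)+1=h.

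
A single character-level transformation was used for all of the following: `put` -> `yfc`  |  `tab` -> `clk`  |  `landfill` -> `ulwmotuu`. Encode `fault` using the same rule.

The shift depends on letter class: consonant p→y is +9, but vowel u→f is +11. Vowels shift forward by 11 and consonants shift forward by 9.
For fault: f(cons)+9=o, a(vowel)+11=l, u(vowel)+11=f, l(cons)+9=u, t(cons)+9=c.

olfuc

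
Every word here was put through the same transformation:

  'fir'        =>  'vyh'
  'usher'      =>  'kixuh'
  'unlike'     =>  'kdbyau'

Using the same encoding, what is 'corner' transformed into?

Compare letters: f→v is +16, i→y is +16, r→h is +16 — a constant shift. Every letter moves 16 places later in the alphabet, wrapping around z→a.
Applying it to corner: c+16=s, o+16=e, r+16=h, n+16=d, e+16=u, r+16=h.

sehduh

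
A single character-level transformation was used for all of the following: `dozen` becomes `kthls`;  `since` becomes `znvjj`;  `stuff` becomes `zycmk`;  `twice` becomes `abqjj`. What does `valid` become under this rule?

cftpi

A repeating key of period 3 is used — shifts +7, +5, +8 over and over.
For valid: v+7=c, a+5=f, l+8=t, i+7=p, d+5=i.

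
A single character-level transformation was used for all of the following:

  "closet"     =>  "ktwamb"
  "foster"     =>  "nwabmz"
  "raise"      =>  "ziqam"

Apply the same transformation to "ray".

Compare letters: c→k is +8, l→t is +8, o→w is +8 — a constant shift. This is a Caesar cipher with shift 8.
Applying it to ray: r+8=z, a+8=i, y+8=g.

zig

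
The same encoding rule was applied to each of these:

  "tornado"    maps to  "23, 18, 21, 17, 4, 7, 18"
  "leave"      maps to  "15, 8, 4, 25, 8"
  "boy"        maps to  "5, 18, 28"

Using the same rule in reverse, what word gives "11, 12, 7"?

hid

t is letter #20 and maps to 23: an offset of 3. Letters become their 1-based position plus 3 (so a→4, b→5, …).
Reversing it on 11, 12, 7: 11→(11−3)÷1=8=h, 12→(12−3)÷1=9=i, 7→(7−3)÷1=4=d.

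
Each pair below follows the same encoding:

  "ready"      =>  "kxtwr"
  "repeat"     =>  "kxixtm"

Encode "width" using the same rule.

pbwma

Compare letters: r→k is +19, e→x is +19, a→t is +19 — a constant shift. Every letter moves 19 places later in the alphabet, wrapping around z→a.
For width: w+19=p, i+19=b, d+19=w, t+19=m, h+19=a.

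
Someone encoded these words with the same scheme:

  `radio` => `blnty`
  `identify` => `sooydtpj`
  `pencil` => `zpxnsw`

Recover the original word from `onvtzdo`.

eclipse

Shifts by position in radio: pos 0: r→b (+10), pos 1: a→l (+11), pos 2: d→n (+10), pos 3: i→t (+11) — repeating every 2. A repeating key of period 2 is used — shifts +10, +11 over and over.
Decoding onvtzdo: o−10=e, n−11=c, v−10=l, t−11=i, z−10=p, d−11=s, o−10=e.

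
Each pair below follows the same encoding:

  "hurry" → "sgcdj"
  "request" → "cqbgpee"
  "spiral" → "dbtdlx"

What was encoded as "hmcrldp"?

warfare

It's a Vigenère-style cipher with numeric key [11,12]: position i shifts by key[i mod 2].
Decoding hmcrldp: h−11=w, m−12=a, c−11=r, r−12=f, l−11=a, d−12=r, p−11=e.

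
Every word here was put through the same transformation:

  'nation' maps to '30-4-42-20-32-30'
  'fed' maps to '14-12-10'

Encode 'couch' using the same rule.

Each letter becomes 2×(its alphabet position, a=1..z=26) + 2.
Applying it to couch: c=3→8, o=15→32, u=21→44, c=3→8, h=8→18.

8-32-44-8-18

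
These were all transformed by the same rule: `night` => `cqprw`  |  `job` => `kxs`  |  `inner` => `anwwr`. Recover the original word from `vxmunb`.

seldom

The output letters match the input read backwards, each shifted +9: night reversed is thgin. Read the word backwards and shift each letter +9.
Reversing it on vxmunb: shift back: v−9=m, x−9=o, m−9=d, u−9=l, n−9=e, b−9=s → modles; then reverse → seldom.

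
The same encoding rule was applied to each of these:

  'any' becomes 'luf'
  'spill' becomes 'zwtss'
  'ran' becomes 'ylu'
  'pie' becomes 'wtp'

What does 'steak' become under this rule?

zaplr

The rule splits by letter class: vowels +11, consonants +7.
For steak: s(cons)+7=z, t(cons)+7=a, e(vowel)+11=p, a(vowel)+11=l, k(cons)+7=r.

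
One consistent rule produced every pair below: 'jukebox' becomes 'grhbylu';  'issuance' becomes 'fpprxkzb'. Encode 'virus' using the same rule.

sforp

Compare letters: j→g is +23, u→r is +23, k→h is +23 — a constant shift. Each letter is shifted forward by 23 in the alphabet (a Caesar shift of +23).
On virus: v+23=s, i+23=f, r+23=o, u+23=r, s+23=p.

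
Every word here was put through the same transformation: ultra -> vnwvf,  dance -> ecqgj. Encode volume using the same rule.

wqoyrk

In ultra: u→v is +1, l→n is +2, t→w is +3, r→v is +4 — the shift increases by 1 each position. Each letter shifts forward by (position + 1), i.e. 1, 2, 3, … — the shift grows by one for each successive letter.
On volume: v+1=w, o+2=q, l+3=o, u+4=y, m+5=r, e+6=k.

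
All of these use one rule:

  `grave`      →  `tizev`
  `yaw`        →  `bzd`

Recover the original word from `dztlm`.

Each pair mirrors across the alphabet (g↔t, r↔i, a↔z): positions sum to 25. Letters are reflected about the middle of the alphabet (position → 25−position): Atbash.
Reversing it on dztlm: d↔w, z↔a, t↔g, l↔o, m↔n.

wagon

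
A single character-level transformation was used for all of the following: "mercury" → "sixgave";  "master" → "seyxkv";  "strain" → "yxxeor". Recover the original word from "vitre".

Shifts by position in mercury: pos 0: m→s (+6), pos 1: e→i (+4), pos 2: r→x (+6), pos 3: c→g (+4) — repeating every 2. It's a Vigenère-style cipher with numeric key [6,4]: position i shifts by key[i mod 2].
Reversing it on vitre: v−6=p, i−4=e, t−6=n, r−4=n, e−6=y.

penny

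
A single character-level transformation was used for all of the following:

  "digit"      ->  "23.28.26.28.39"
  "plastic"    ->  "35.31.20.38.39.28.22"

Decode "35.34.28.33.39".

Each letter is replaced by its alphabet position (a=1..z=26) + 19.
Undoing it on 35.34.28.33.39: 35→(35−19)÷1=16=p, 34→(34−19)÷1=15=o, 28→(28−19)÷1=9=i, 33→(33−19)÷1=14=n, 39→(39−19)÷1=20=t.

point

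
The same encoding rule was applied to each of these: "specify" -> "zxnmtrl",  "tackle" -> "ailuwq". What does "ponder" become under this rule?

Letter i (0-indexed) is shifted by i+7, so successive shifts are 7, 8, 9, ….
For ponder: p+7=w, o+8=w, n+9=w, d+10=n, e+11=p, r+12=d.

wwwnpd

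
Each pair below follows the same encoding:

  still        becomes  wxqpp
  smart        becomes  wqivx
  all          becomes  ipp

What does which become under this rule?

The shift depends on letter class: consonant s→w is +4, but vowel i→q is +8. Vowels shift forward by 8 and consonants shift forward by 4.
For which: w(cons)+4=a, h(cons)+4=l, i(vowel)+8=q, c(cons)+4=g, h(cons)+4=l.

alqgl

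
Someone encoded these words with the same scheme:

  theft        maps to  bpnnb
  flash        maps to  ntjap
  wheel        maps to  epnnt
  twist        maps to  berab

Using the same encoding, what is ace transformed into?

jkn

Two shifts are in play — +9 for a/e/i/o/u, +8 for every other letter.
For ace: a(vowel)+9=j, c(cons)+8=k, e(vowel)+9=n.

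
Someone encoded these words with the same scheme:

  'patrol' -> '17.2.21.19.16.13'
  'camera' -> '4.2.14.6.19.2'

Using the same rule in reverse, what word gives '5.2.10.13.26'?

Each letter is replaced by its alphabet position (a=1..z=26) + 1.
Decoding 5.2.10.13.26: 5→(5−1)÷1=4=d, 2→(2−1)÷1=1=a, 10→(10−1)÷1=9=i, 13→(13−1)÷1=12=l, 26→(26−1)÷1=25=y.

daily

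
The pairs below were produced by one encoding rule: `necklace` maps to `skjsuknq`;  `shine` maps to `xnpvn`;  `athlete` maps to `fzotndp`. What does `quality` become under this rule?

vahtrdj

In necklace: n→s is +5, e→k is +6, c→j is +7, k→s is +8 — the shift increases by 1 each position. Letter i (0-indexed) is shifted by i+5, so successive shifts are 5, 6, 7, ….
For quality: q+5=v, u+6=a, a+7=h, l+8=t, i+9=r, t+10=d, y+11=j.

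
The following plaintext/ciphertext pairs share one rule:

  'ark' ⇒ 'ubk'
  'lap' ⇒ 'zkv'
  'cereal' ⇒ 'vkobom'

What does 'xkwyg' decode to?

The output letters match the input read backwards, each shifted +10: ark reversed is kra. The word is reversed, then every letter is shifted forward by 10.
Decoding xkwyg: shift back: x−10=n, k−10=a, w−10=m, y−10=o, g−10=w → namow; then reverse → woman.

woman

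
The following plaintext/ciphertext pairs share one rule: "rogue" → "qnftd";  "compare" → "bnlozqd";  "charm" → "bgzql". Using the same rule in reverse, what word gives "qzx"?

ray

Compare letters: r→q is +25, o→n is +25, g→f is +25 — a constant shift. Every letter moves 25 places later in the alphabet, wrapping around z→a.
Reversing it on qzx: q−25=r, z−25=a, x−25=y.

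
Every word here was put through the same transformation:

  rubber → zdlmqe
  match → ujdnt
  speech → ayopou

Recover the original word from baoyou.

trench

Letter i (0-indexed) is shifted by i+8, so successive shifts are 8, 9, 10, ….
Undoing it on baoyou: b−8=t, a−9=r, o−10=e, y−11=n, o−12=c, u−13=h.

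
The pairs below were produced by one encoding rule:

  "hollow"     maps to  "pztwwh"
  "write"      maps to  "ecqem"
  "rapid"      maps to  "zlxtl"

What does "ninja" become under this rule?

vtvui

Shifts by position in hollow: pos 0: h→p (+8), pos 1: o→z (+11), pos 2: l→t (+8), pos 3: l→w (+11) — repeating every 2. A repeating key of period 2 is used — shifts +8, +11 over and over.
On ninja: n+8=v, i+11=t, n+8=v, j+11=u, a+8=i.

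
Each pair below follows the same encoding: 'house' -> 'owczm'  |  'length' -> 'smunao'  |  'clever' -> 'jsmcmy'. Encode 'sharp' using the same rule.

The shift depends on letter class: consonant h→o is +7, but vowel o→w is +8. The rule splits by letter class: vowels +8, consonants +7.
Applying it to sharp: s(cons)+7=z, h(cons)+7=o, a(vowel)+8=i, r(cons)+7=y, p(cons)+7=w.

zoiyw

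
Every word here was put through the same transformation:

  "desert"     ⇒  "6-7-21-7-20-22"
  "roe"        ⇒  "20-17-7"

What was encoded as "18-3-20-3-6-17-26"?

d is letter #4 and maps to 6: an offset of 2. Each letter is replaced by its alphabet position (a=1..z=26) + 2.
Decoding 18-3-20-3-6-17-26: 18→(18−2)÷1=16=p, 3→(3−2)÷1=1=a, 20→(20−2)÷1=18=r, 3→(3−2)÷1=1=a, 6→(6−2)÷1=4=d, 17→(17−2)÷1=15=o, 26→(26−2)÷1=24=x.

paradox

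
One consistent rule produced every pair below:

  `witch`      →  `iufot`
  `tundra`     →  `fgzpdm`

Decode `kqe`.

Each letter is shifted forward by 12 in the alphabet (a Caesar shift of +12).
Decoding kqe: k−12=y, q−12=e, e−12=s.

yes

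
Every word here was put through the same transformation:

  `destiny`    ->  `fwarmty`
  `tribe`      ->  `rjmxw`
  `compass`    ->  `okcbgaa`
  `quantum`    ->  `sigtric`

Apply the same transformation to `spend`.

abwtf

d(3)→f(5) and e(4)→w(22) fit y≡17x+6 (mod 26); the inverse of 17 mod 26 is 23. Treating letters as 0–25, the rule is x ↦ 17x + 6 (mod 26).
On spend: s(18)→17·18+6≡0=a; p(15)→17·15+6≡1=b; e(4)→17·4+6≡22=w; n(13)→17·13+6≡19=t; d(3)→17·3+6≡5=f (all mod 26).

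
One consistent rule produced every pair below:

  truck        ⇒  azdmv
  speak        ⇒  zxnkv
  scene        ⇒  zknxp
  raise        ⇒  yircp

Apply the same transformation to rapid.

yiyso

In truck: t→a is +7, r→z is +8, u→d is +9, c→m is +10 — the shift increases by 1 each position. Letter i (0-indexed) is shifted by i+7, so successive shifts are 7, 8, 9, ….
Applying it to rapid: r+7=y, a+8=i, p+9=y, i+10=s, d+11=o.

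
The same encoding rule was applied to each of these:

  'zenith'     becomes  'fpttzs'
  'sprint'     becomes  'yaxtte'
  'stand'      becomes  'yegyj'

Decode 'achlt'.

urban

Shifts by position in zenith: pos 0: z→f (+6), pos 1: e→p (+11), pos 2: n→t (+6), pos 3: i→t (+11) — repeating every 2. It's a Vigenère-style cipher with numeric key [6,11]: position i shifts by key[i mod 2].
Reversing it on achlt: a−6=u, c−11=r, h−6=b, l−11=a, t−6=n.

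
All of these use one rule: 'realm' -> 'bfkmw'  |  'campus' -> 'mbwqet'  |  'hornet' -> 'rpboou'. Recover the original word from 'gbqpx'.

wagon

Shifts by position in realm: pos 0: r→b (+10), pos 1: e→f (+1), pos 2: a→k (+10), pos 3: l→m (+1) — repeating every 2. The shifts repeat in a cycle of length 2: positions 0,1,… shift by +10, +1, then the pattern repeats.
Decoding gbqpx: g−10=w, b−1=a, q−10=g, p−1=o, x−10=n.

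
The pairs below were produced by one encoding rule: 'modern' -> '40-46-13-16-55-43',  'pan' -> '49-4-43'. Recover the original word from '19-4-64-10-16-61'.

With a=1..z=26, the number is 3·pos + 1.
Decoding 19-4-64-10-16-61: 19→(19−1)÷3=6=f, 4→(4−1)÷3=1=a, 64→(64−1)÷3=21=u, 10→(10−1)÷3=3=c, 16→(16−1)÷3=5=e, 61→(61−1)÷3=20=t.

faucet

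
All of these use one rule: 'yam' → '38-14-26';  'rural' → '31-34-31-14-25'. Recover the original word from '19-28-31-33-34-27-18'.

fortune

y is letter #25 and maps to 38: an offset of 13. Letters become their 1-based position plus 13 (so a→14, b→15, …).
Undoing it on 19-28-31-33-34-27-18: 19→(19−13)÷1=6=f, 28→(28−13)÷1=15=o, 31→(31−13)÷1=18=r, 33→(33−13)÷1=20=t, 34→(34−13)÷1=21=u, 27→(27−13)÷1=14=n, 18→(18−13)÷1=5=e.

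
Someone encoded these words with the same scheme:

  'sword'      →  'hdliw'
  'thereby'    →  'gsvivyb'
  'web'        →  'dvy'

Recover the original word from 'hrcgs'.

Each pair mirrors across the alphabet (s↔h, w↔d, o↔l): positions sum to 25. Each letter is replaced by its mirror in the alphabet: a↔z, b↔y, c↔x, and so on (the Atbash cipher).
Undoing it on hrcgs: h↔s, r↔i, c↔x, g↔t, s↔h.

sixth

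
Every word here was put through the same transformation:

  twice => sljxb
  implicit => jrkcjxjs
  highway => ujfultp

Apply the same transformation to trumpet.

Treating letters as 0–25, the rule is x ↦ 15x + 19 (mod 26).
Applying it to trumpet: t(19)→15·19+19≡18=s; r(17)→15·17+19≡14=o; u(20)→15·20+19≡7=h; m(12)→15·12+19≡17=r; p(15)→15·15+19≡10=k; e(4)→15·4+19≡1=b; t(19)→15·19+19≡18=s (all mod 26).

sohrkbs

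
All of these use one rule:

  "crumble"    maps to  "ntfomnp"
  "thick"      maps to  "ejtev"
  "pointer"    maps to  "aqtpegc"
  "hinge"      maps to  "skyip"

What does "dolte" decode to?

Shifts by position in crumble: pos 0: c→n (+11), pos 1: r→t (+2), pos 2: u→f (+11), pos 3: m→o (+2) — repeating every 2. The shifts repeat in a cycle of length 2: positions 0,1,… shift by +11, +2, then the pattern repeats.
Undoing it on dolte: d−11=s, o−2=m, l−11=a, t−2=r, e−11=t.

smart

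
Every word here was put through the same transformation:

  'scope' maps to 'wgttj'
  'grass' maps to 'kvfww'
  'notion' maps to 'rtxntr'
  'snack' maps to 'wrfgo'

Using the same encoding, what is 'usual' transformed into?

The shift depends on letter class: consonant s→w is +4, but vowel o→t is +5. Vowels shift forward by 5 and consonants shift forward by 4.
On usual: u(vowel)+5=z, s(cons)+4=w, u(vowel)+5=z, a(vowel)+5=f, l(cons)+4=p.

zwzfp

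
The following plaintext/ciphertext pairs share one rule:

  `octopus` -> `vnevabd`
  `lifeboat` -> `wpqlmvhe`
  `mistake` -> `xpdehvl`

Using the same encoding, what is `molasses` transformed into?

xvwhddld

The shift depends on letter class: consonant c→n is +11, but vowel o→v is +7. Vowels shift forward by 7 and consonants shift forward by 11.
On molasses: m(cons)+11=x, o(vowel)+7=v, l(cons)+11=w, a(vowel)+7=h, s(cons)+11=d, s(cons)+11=d, e(vowel)+7=l, s(cons)+11=d.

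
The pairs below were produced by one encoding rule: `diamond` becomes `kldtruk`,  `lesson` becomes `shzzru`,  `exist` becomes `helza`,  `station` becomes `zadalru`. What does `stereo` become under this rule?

zahyhr

Vowels shift forward by 3 and consonants shift forward by 7.
For stereo: s(cons)+7=z, t(cons)+7=a, e(vowel)+3=h, r(cons)+7=y, e(vowel)+3=h, o(vowel)+3=r.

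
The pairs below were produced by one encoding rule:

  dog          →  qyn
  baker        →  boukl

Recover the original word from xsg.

The output letters match the input read backwards, each shifted +10: dog reversed is god. The word is reversed, then every letter is shifted forward by 10.
Reversing it on xsg: shift back: x−10=n, s−10=i, g−10=w → niw; then reverse → win.

win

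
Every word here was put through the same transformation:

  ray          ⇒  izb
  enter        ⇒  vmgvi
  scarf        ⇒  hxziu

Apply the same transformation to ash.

zhs

Each pair mirrors across the alphabet (r↔i, a↔z, y↔b): positions sum to 25. Each letter is replaced by its mirror in the alphabet: a↔z, b↔y, c↔x, and so on (the Atbash cipher).
Applying it to ash: a↔z, s↔h, h↔s.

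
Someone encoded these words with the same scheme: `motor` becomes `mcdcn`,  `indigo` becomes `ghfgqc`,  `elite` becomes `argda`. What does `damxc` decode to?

tempo

m(12)→m(12) and o(14)→c(2) fit y≡21x+20 (mod 26); the inverse of 21 mod 26 is 5. Treating letters as 0–25, the rule is x ↦ 21x + 20 (mod 26).
Decoding damxc: d(3)→5·(3−20)≡19=t; a(0)→5·(0−20)≡4=e; m(12)→5·(12−20)≡12=m; x(23)→5·(23−20)≡15=p; c(2)→5·(2−20)≡14=o (all mod 26).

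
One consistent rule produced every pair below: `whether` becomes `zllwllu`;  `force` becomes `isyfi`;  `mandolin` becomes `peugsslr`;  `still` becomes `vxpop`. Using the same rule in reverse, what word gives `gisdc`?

The shifts repeat in a cycle of length 3: positions 0,1,… shift by +3, +4, +7, then the pattern repeats.
Reversing it on gisdc: g−3=d, i−4=e, s−7=l, d−3=a, c−4=y.

delay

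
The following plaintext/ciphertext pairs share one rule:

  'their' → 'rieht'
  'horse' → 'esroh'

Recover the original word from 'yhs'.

shy

The output letters match the input read backwards: their reversed is rieht. The word is simply reversed.
Reversing it on yhs: then reverse → shy.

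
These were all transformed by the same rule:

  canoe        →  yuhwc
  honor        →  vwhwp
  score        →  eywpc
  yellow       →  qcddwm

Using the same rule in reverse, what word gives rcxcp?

Treating letters as 0–25, the rule is x ↦ 15x + 20 (mod 26).
Decoding rcxcp: r(17)→7·(17−20)≡5=f; c(2)→7·(2−20)≡4=e; x(23)→7·(23−20)≡21=v; c(2)→7·(2−20)≡4=e; p(15)→7·(15−20)≡17=r (all mod 26).

fever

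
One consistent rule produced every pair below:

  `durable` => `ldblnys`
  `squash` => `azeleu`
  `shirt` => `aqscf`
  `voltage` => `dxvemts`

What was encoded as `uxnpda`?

Letter i (0-indexed) is shifted by i+8, so successive shifts are 8, 9, 10, ….
Undoing it on uxnpda: u−8=m, x−9=o, n−10=d, p−11=e, d−12=r, a−13=n.

modern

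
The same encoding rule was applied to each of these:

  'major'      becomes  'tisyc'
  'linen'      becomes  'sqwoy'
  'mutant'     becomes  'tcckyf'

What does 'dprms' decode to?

In major: m→t is +7, a→i is +8, j→s is +9, o→y is +10 — the shift increases by 1 each position. Letter i (0-indexed) is shifted by i+7, so successive shifts are 7, 8, 9, ….
Reversing it on dprms: d−7=w, p−8=h, r−9=i, m−10=c, s−11=h.

which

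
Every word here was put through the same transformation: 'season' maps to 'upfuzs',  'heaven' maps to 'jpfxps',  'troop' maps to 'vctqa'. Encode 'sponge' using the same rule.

uatprj

A repeating key of period 3 is used — shifts +2, +11, +5 over and over.
On sponge: s+2=u, p+11=a, o+5=t, n+2=p, g+11=r, e+5=j.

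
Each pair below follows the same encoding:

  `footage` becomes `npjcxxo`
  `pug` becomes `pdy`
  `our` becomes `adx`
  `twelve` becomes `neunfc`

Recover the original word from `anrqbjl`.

cashier

Read the word backwards and shift each letter +9.
Reversing it on anrqbjl: shift back: a−9=r, n−9=e, r−9=i, q−9=h, b−9=s, j−9=a, l−9=c → reihsac; then reverse → cashier.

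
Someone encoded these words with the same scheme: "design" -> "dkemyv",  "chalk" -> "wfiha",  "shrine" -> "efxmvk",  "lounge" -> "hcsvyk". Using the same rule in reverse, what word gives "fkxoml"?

hermit

d(3)→d(3) and e(4)→k(10) fit y≡7x+8 (mod 26); the inverse of 7 mod 26 is 15. Each letter's alphabet position (a=0..z=25) is mapped through 7·x+8 mod 26 — an affine cipher.
Decoding fkxoml: f(5)→15·(5−8)≡7=h; k(10)→15·(10−8)≡4=e; x(23)→15·(23−8)≡17=r; o(14)→15·(14−8)≡12=m; m(12)→15·(12−8)≡8=i; l(11)→15·(11−8)≡19=t (all mod 26).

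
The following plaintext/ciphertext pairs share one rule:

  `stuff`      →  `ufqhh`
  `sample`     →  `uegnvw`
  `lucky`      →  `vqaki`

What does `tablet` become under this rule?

s(18)→u(20) and t(19)→f(5) fit y≡11x+4 (mod 26); the inverse of 11 mod 26 is 19. This is an affine cipher: with a=0,…,z=25, each position x becomes (11x+4) mod 26.
For tablet: t(19)→11·19+4≡5=f; a(0)→11·0+4≡4=e; b(1)→11·1+4≡15=p; l(11)→11·11+4≡21=v; e(4)→11·4+4≡22=w; t(19)→11·19+4≡5=f (all mod 26).

fepvwf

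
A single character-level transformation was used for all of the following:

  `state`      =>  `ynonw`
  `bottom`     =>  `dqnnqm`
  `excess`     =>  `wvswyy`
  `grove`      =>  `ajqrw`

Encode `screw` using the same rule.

ysjwg

s(18)→y(24) and t(19)→n(13) fit y≡15x+14 (mod 26); the inverse of 15 mod 26 is 7. This is an affine cipher: with a=0,…,z=25, each position x becomes (15x+14) mod 26.
On screw: s(18)→15·18+14≡24=y; c(2)→15·2+14≡18=s; r(17)→15·17+14≡9=j; e(4)→15·4+14≡22=w; w(22)→15·22+14≡6=g (all mod 26).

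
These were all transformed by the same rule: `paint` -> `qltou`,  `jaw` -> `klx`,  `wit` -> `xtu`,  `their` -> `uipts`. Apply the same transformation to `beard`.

cplse

The shift depends on letter class: consonant p→q is +1, but vowel a→l is +11. Vowels shift forward by 11 and consonants shift forward by 1.
On beard: b(cons)+1=c, e(vowel)+11=p, a(vowel)+11=l, r(cons)+1=s, d(cons)+1=e.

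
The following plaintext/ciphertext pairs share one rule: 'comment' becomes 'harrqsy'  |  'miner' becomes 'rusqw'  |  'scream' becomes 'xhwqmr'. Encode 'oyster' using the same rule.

adxyqw

The shift depends on letter class: consonant c→h is +5, but vowel o→a is +12. The rule splits by letter class: vowels +12, consonants +5.
For oyster: o(vowel)+12=a, y(cons)+5=d, s(cons)+5=x, t(cons)+5=y, e(vowel)+12=q, r(cons)+5=w.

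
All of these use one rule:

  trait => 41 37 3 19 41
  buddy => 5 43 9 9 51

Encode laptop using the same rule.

25 3 33 41 31 33

Each letter becomes 2×(its alphabet position, a=1..z=26) + 1.
On laptop: l=12→25, a=1→3, p=16→33, t=20→41, o=15→31, p=16→33.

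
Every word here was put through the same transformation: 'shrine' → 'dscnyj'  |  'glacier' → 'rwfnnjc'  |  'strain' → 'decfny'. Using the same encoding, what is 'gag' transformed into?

rfr

The shift depends on letter class: consonant s→d is +11, but vowel i→n is +5. The rule splits by letter class: vowels +5, consonants +11.
For gag: g(cons)+11=r, a(vowel)+5=f, g(cons)+11=r.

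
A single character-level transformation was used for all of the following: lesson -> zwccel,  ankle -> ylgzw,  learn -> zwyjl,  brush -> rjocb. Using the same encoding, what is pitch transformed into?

Each letter's alphabet position (a=0..z=25) is mapped through 19·x+24 mod 26 — an affine cipher.
Applying it to pitch: p(15)→19·15+24≡23=x; i(8)→19·8+24≡20=u; t(19)→19·19+24≡21=v; c(2)→19·2+24≡10=k; h(7)→19·7+24≡1=b (all mod 26).

xuvkb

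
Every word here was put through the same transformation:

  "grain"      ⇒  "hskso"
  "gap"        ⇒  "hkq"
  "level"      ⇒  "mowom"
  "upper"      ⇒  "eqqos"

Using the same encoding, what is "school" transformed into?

tdiyym

The shift depends on letter class: consonant g→h is +1, but vowel a→k is +10. Vowels shift forward by 10 and consonants shift forward by 1.
On school: s(cons)+1=t, c(cons)+1=d, h(cons)+1=i, o(vowel)+10=y, o(vowel)+10=y, l(cons)+1=m.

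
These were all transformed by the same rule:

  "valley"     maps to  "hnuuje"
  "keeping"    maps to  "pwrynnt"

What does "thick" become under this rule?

The output letters match the input read backwards, each shifted +9: valley reversed is yellav. The word is reversed, then every letter is shifted forward by 9.
For thick: reverse → kciht; then shift: k+9=t, c+9=l, i+9=r, h+9=q, t+9=c.

tlrqc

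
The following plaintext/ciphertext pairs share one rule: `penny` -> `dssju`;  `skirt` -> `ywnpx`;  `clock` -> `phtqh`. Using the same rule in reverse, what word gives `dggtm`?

The output letters match the input read backwards, each shifted +5: penny reversed is ynnep. Read the word backwards and shift each letter +5.
Undoing it on dggtm: shift back: d−5=y, g−5=b, g−5=b, t−5=o, m−5=h → ybboh; then reverse → hobby.

hobby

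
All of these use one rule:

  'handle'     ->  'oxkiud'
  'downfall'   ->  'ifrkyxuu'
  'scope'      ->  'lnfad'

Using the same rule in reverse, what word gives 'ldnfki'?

h(7)→o(14) and a(0)→x(23) fit y≡21x+23 (mod 26); the inverse of 21 mod 26 is 5. Each letter's alphabet position (a=0..z=25) is mapped through 21·x+23 mod 26 — an affine cipher.
Reversing it on ldnfki: l(11)→5·(11−23)≡18=s; d(3)→5·(3−23)≡4=e; n(13)→5·(13−23)≡2=c; f(5)→5·(5−23)≡14=o; k(10)→5·(10−23)≡13=n; i(8)→5·(8−23)≡3=d (all mod 26).

second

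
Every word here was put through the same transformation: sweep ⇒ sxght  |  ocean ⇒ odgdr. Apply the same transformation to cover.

In sweep: s→s is +0, w→x is +1, e→g is +2, e→h is +3 — the shift increases by 1 each position. The shift increases by 1 at each position, starting from +0: 0, 1, 2, ….
For cover: c+0=c, o+1=p, v+2=x, e+3=h, r+4=v.

cpxhv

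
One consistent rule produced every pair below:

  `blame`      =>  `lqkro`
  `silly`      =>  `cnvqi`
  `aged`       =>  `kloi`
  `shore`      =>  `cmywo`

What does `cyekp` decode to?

Shifts by position in blame: pos 0: b→l (+10), pos 1: l→q (+5), pos 2: a→k (+10), pos 3: m→r (+5) — repeating every 2. The shifts repeat in a cycle of length 2: positions 0,1,… shift by +10, +5, then the pattern repeats.
Decoding cyekp: c−10=s, y−5=t, e−10=u, k−5=f, p−10=f.

stuff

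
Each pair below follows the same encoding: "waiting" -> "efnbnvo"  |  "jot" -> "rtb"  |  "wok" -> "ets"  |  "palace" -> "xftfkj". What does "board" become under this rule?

The rule splits by letter class: vowels +5, consonants +8.
Applying it to board: b(cons)+8=j, o(vowel)+5=t, a(vowel)+5=f, r(cons)+8=z, d(cons)+8=l.

jtfzl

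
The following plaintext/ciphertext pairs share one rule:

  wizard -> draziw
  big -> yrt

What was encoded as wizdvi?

drawer

Letters are reflected about the middle of the alphabet (position → 25−position): Atbash.
Reversing it on wizdvi: w↔d, i↔r, z↔a, d↔w, v↔e, i↔r.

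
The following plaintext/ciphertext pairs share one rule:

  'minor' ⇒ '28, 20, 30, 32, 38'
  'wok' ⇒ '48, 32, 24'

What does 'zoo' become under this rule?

54, 32, 32

Each letter becomes 2×(its alphabet position, a=1..z=26) + 2.
On zoo: z=26→54, o=15→32, o=15→32.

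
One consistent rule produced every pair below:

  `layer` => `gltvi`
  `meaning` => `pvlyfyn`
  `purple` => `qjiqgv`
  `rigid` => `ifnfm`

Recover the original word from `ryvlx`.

sneak

l(11)→g(6) and a(0)→l(11) fit y≡9x+11 (mod 26); the inverse of 9 mod 26 is 3. Each letter's alphabet position (a=0..z=25) is mapped through 9·x+11 mod 26 — an affine cipher.
Reversing it on ryvlx: r(17)→3·(17−11)≡18=s; y(24)→3·(24−11)≡13=n; v(21)→3·(21−11)≡4=e; l(11)→3·(11−11)≡0=a; x(23)→3·(23−11)≡10=k (all mod 26).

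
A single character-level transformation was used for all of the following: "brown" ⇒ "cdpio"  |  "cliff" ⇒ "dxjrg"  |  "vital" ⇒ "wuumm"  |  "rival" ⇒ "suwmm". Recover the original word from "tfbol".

The shifts repeat in a cycle of length 2: positions 0,1,… shift by +1, +12, then the pattern repeats.
Decoding tfbol: t−1=s, f−12=t, b−1=a, o−12=c, l−1=k.

stack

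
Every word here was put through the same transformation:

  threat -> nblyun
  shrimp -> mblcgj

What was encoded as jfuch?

plain

This is a Caesar cipher with shift 20.
Reversing it on jfuch: j−20=p, f−20=l, u−20=a, c−20=i, h−20=n.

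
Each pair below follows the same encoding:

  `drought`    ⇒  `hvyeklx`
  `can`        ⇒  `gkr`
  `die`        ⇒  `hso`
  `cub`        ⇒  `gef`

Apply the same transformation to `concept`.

gyrgotx

The shift depends on letter class: consonant d→h is +4, but vowel o→y is +10. Two shifts are in play — +10 for a/e/i/o/u, +4 for every other letter.
Applying it to concept: c(cons)+4=g, o(vowel)+10=y, n(cons)+4=r, c(cons)+4=g, e(vowel)+10=o, p(cons)+4=t, t(cons)+4=x.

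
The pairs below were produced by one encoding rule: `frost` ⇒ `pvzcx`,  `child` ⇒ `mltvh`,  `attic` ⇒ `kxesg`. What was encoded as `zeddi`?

paste

Shifts by position in frost: pos 0: f→p (+10), pos 1: r→v (+4), pos 2: o→z (+11), pos 3: s→c (+10), pos 4: t→x (+4) — repeating every 3. A repeating key of period 3 is used — shifts +10, +4, +11 over and over.
Undoing it on zeddi: z−10=p, e−4=a, d−11=s, d−10=t, i−4=e.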